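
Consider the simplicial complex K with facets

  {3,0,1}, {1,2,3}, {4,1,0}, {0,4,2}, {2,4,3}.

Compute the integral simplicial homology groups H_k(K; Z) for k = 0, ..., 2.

H_0 ≅ Z,  H_1 ≅ Z,  H_2 = 0.

K has 5 vertices, 10 edges, 5 triangles.
rank ∂_0 = 0, rank ∂_1 = 4 ⇒ b_0 = 5 − 0 − 4 = 1; all invariant factors of ∂_1 are 1 so no torsion. So H_0 = Z.
rank ∂_1 = 4, rank ∂_2 = 5 ⇒ b_1 = 10 − 4 − 5 = 1; all invariant factors of ∂_2 are 1 so no torsion. So H_1 = Z.
rank ∂_2 = 5, rank ∂_3 = 0 ⇒ b_2 = 5 − 5 − 0 = 0. So H_2 = 0.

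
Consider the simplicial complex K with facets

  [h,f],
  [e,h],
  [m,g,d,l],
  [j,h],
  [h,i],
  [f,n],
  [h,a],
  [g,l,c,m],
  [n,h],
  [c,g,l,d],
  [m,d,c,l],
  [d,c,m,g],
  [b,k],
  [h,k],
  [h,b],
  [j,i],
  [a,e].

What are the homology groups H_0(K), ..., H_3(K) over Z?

H_0 ≅ Z^2,  H_1 ≅ Z^4,  H_2 = 0,  H_3 ≅ Z.

K has 14 vertices, 22 edges, 10 triangles, 5 3-simplices.
rank ∂_0 = 0, rank ∂_1 = 12 ⇒ b_0 = 14 − 0 − 12 = 2; all invariant factors of ∂_1 are 1 so no torsion. So H_0 = Z^2.
rank ∂_1 = 12, rank ∂_2 = 6 ⇒ b_1 = 22 − 12 − 6 = 4; all invariant factors of ∂_2 are 1 so no torsion. So H_1 = Z^4.
rank ∂_2 = 6, rank ∂_3 = 4 ⇒ b_2 = 10 − 6 − 4 = 0; all invariant factors of ∂_3 are 1 so no torsion. So H_2 = 0.
rank ∂_3 = 4, rank ∂_4 = 0 ⇒ b_3 = 5 − 4 − 0 = 1. So H_3 = Z.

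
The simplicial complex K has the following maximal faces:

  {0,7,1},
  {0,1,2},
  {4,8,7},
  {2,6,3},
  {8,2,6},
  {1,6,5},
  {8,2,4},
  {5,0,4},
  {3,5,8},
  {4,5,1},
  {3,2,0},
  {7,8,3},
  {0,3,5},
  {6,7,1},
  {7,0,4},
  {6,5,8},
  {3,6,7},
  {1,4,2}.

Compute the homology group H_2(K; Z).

We work with the vertex ordering 0 < 1 < 2 < 3 < 4 < 5 < 6 < 7 < 8. The simplices of K, each written with vertices in increasing order, are:

  0-simplices (9): [0], [1], [2], [3], [4], [5], [6], [7], [8]
  1-simplices (27): (27 of them)
  2-simplices (18): [0,1,2], [0,1,7], [0,2,3], [0,3,5], [0,4,5], [0,4,7], [1,2,4], [1,4,5], [1,5,6], [1,6,7], [2,3,6], [2,4,8], [2,6,8], [3,5,8], [3,6,7], [3,7,8], [4,7,8], [5,6,8]

Hence C_0 ≅ Z^9, C_1 ≅ Z^27, C_2 ≅ Z^18.

The boundary map ∂_1: C_1 → C_0 sends each edge [p,q] (with p < q) to q − p.
The resulting 9×27 matrix has rank 8, and its Smith normal form has invariant factors (1,1,1,1,1,1,1,1).

∂_2: C_2 → C_1 acts by ∂[p,q,r] = [q,r] − [p,r] + [p,q]. For instance
  ∂[2,3,6] = [3,6] − [2,6] + [2,3],
  ∂[3,7,8] = [7,8] − [3,8] + [3,7].
This gives a 27×18 integer matrix of rank 18; reducing to Smith normal form yields diagonal entries (1,1,1,1,1,1,1,1,1,1,1,1,1,1,1,1,1,2).

From H_k ≅ ker(∂_k) / im(∂_{k+1}) we obtain:

  H_2: rank ker ∂_2 − rank ∂_3 = (18 − 18) − 0 = 0, and there is no ∂_3, so H_2 = 0.

H_2 = 0.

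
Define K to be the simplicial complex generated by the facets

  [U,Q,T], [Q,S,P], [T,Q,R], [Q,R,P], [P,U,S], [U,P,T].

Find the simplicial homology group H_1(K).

H_1 = Z.

K has 6 vertices, 12 edges, 6 triangles.
rank ∂_1 = 5, rank ∂_2 = 6 ⇒ b_1 = 12 − 5 − 6 = 1; all invariant factors of ∂_2 are 1 so no torsion. So H_1 ≅ Z.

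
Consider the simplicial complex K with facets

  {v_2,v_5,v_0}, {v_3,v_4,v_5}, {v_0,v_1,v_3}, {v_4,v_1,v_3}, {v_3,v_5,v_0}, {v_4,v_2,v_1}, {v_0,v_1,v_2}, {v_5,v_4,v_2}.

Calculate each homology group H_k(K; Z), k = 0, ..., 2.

Take the total order v_0 < v_1 < v_2 < v_3 < v_4 < v_5 on the vertex set. Then K (dimension 2) consists of the simplices:

  0-simplices (6): [v_0], [v_1], [v_2], [v_3], [v_4], [v_5]
  1-simplices (12): [v_0,v_1], [v_0,v_2], [v_0,v_3], [v_0,v_5], [v_1,v_2], [v_1,v_3], [v_1,v_4], [v_2,v_4], [v_2,v_5], [v_3,v_4], [v_3,v_5], [v_4,v_5]
  2-simplices (8): [v_0,v_1,v_2], [v_0,v_1,v_3], [v_0,v_2,v_5], [v_0,v_3,v_5], [v_1,v_2,v_4], [v_1,v_3,v_4], [v_2,v_4,v_5], [v_3,v_4,v_5]

giving chain groups C_0 ≅ Z^6, C_1 ≅ Z^12, C_2 ≅ Z^8.

Boundary ∂_1: C_1 → C_0 is given by ∂[p,q] = [q] − [p].
As a 6×12 matrix over Z this has rank 5, with invariant factors (1,1,1,1,1).

Boundary ∂_2: C_2 → C_1 maps a triangle to the signed sum of its edges. For instance
  ∂[v_0,v_1,v_2] = [v_1,v_2] − [v_0,v_2] + [v_0,v_1],
  ∂[v_2,v_4,v_5] = [v_4,v_5] − [v_2,v_5] + [v_2,v_4].
The 12×8 boundary matrix has rank 7 and Smith normal form diag(1,1,1,1,1,1,1).

From H_k ≅ ker(∂_k) / im(∂_{k+1}) we obtain:

  H_0: rank C_0 − rank ∂_1 = 6 − 5 = 1, and the invariant factors of ∂_1 are all 1, so H_0 ≅ Z.
  H_1: rank ker ∂_1 − rank ∂_2 = (12 − 5) − 7 = 0, and the invariant factors of ∂_2 are all 1, so H_1 ≅ 0.
  H_2: rank ker ∂_2 − rank ∂_3 = (8 − 7) − 0 = 1, and there is no ∂_3, so H_2 ≅ Z.

(K is a triangulation of the 2-sphere S^2.)

H_0 = Z,  H_1 = 0,  H_2 = Z.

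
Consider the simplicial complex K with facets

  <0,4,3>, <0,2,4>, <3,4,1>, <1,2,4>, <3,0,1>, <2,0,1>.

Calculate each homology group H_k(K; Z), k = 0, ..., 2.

We work with the vertex ordering 0 < 1 < 2 < 3 < 4. The simplices of K, each written with vertices in increasing order, are:

  0-simplices (5): [0], [1], [2], [3], [4]
  1-simplices (9): [0,1], [0,2], [0,3], [0,4], [1,2], [1,3], [1,4], [2,4], [3,4]
  2-simplices (6): [0,1,2], [0,1,3], [0,2,4], [0,3,4], [1,2,4], [1,3,4]

so the chain groups are C_0 ≅ Z^5, C_1 ≅ Z^9, C_2 ≅ Z^6.

∂_1: C_1 → C_0 sends each edge [p,q] (with p < q) to q − p. For instance
  ∂[3,4] = [4] − [3].
The resulting 5×9 matrix has rank 4, and its Smith normal form has invariant factors (1,1,1,1).

∂_2: C_2 → C_1 sends each 2-simplex [p,q,r] to [q,r] − [p,r] + [p,q]. For instance
  ∂[0,2,4] = [2,4] − [0,4] + [0,2],
  ∂[0,3,4] = [3,4] − [0,4] + [0,3].
The resulting 9×6 matrix has rank 5, and its Smith normal form has invariant factors (1,1,1,1,1).

Reading off H_k = ker ∂_k / im ∂_{k+1}:

  H_0: rank C_0 − rank ∂_1 = 5 − 4 = 1, and the invariant factors of ∂_1 are all 1, so H_0 ≅ Z.
  H_1: rank ker ∂_1 − rank ∂_2 = (9 − 4) − 5 = 0, and the invariant factors of ∂_2 are all 1, so H_1 ≅ 0.
  H_2: rank ker ∂_2 − rank ∂_3 = (6 − 5) − 0 = 1, and there is no ∂_3, so H_2 ≅ Z.

As a check, the Euler characteristic is 5 − 9 + 6 = 2, which agrees with 1 − 0 + 1 = 2.

H_0 = Z,  H_1 = 0,  H_2 = Z.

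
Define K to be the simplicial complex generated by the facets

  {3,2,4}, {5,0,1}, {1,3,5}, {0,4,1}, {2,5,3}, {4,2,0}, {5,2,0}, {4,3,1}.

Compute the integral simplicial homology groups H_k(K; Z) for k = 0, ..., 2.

Fix the vertex order 0 < 1 < 2 < 3 < 4 < 5 and write every simplex with vertices in increasing order. Then dim K = 2 and the simplices of K are:

  0-simplices (6): [0], [1], [2], [3], [4], [5]
  1-simplices (12): [0,1], [0,2], [0,4], [0,5], [1,3], [1,4], [1,5], [2,3], [2,4], [2,5], [3,4], [3,5]
  2-simplices (8): [0,1,4], [0,1,5], [0,2,4], [0,2,5], [1,3,4], [1,3,5], [2,3,4], [2,3,5]

giving chain groups C_0 ≅ Z^6, C_1 ≅ Z^12, C_2 ≅ Z^8.

∂_1: C_1 → C_0 is given by ∂[p,q] = [q] − [p].
This gives a 6×12 integer matrix of rank 5; reducing to Smith normal form yields diagonal entries (1,1,1,1,1).

The boundary map ∂_2: C_2 → C_1 acts by ∂[p,q,r] = [q,r] − [p,r] + [p,q]. For instance
  ∂[2,3,4] = [3,4] − [2,4] + [2,3],
  ∂[0,2,5] = [2,5] − [0,5] + [0,2].
The resulting 12×8 matrix has rank 7, and its Smith normal form has invariant factors (1,1,1,1,1,1,1).

Computing H_k = (kernel of ∂_k) / (image of ∂_{k+1}):

  H_0: rank C_0 − rank ∂_1 = 6 − 5 = 1, and the invariant factors of ∂_1 are all 1, so H_0 = Z.
  H_1: rank ker ∂_1 − rank ∂_2 = (12 − 5) − 7 = 0, and the invariant factors of ∂_2 are all 1, so H_1 = 0.
  H_2: rank ker ∂_2 − rank ∂_3 = (8 − 7) − 0 = 1, and there is no ∂_3, so H_2 = Z.

H_0 ≅ Z,  H_1 = 0,  H_2 ≅ Z.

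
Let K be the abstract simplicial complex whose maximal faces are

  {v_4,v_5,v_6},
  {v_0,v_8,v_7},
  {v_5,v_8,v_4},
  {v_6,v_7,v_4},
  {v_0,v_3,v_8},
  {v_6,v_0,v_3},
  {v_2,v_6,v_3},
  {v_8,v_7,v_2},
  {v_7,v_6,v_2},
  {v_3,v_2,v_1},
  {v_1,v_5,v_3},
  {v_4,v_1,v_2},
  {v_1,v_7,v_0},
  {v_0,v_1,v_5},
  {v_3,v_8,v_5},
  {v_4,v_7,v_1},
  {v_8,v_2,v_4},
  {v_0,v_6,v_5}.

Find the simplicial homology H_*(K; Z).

K has 9 vertices, 27 edges, 18 triangles.
rank ∂_0 = 0, rank ∂_1 = 8 ⇒ b_0 = 9 − 0 − 8 = 1; all invariant factors of ∂_1 are 1 so no torsion. So H_0 = Z.
rank ∂_1 = 8, rank ∂_2 = 18 ⇒ b_1 = 27 − 8 − 18 = 1; ∂_2 has invariant factor(s) [2] giving torsion. So H_1 = Z ⊕ Z/2.
rank ∂_2 = 18, rank ∂_3 = 0 ⇒ b_2 = 18 − 18 − 0 = 0. So H_2 = 0.

H_0 ≅ Z,  H_1 ≅ Z ⊕ Z/2,  H_2 = 0.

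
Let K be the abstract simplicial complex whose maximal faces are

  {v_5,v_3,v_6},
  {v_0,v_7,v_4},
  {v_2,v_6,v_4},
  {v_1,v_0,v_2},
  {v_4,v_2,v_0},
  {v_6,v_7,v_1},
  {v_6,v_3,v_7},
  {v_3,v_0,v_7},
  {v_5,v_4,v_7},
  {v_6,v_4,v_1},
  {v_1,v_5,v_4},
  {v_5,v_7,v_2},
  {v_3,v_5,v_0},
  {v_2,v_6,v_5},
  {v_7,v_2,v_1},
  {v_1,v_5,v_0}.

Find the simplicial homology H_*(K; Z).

Order the vertices as v_0 < v_1 < v_2 < v_3 < v_4 < v_5 < v_6 < v_7. Listing each simplex with vertices in this order, K has dimension 2 with simplices:

  0-simplices (8): [v_0], [v_1], [v_2], [v_3], [v_4], [v_5], [v_6], [v_7]
  1-simplices (24): (24 of them)
  2-simplices (16): (16 of them)

Hence C_0 ≅ Z^8, C_1 ≅ Z^24, C_2 ≅ Z^16.

Boundary ∂_1: C_1 → C_0 maps an edge to its endpoints' difference, ∂[p,q] = q − p.
The 8×24 boundary matrix has rank 7 and Smith normal form diag(1,1,1,1,1,1,1).

The boundary map ∂_2: C_2 → C_1 maps a triangle to the signed sum of its edges. For instance
  ∂[v_1,v_2,v_7] = [v_2,v_7] − [v_1,v_7] + [v_1,v_2],
  ∂[v_3,v_5,v_6] = [v_5,v_6] − [v_3,v_6] + [v_3,v_5].
The 24×16 boundary matrix has rank 15 and Smith normal form diag(1,1,1,1,1,1,1,1,1,1,1,1,1,1,1).

Now H_k = ker ∂_k / im ∂_{k+1}, so:

  H_0: rank C_0 − rank ∂_1 = 8 − 7 = 1, and the invariant factors of ∂_1 are all 1, so H_0 = Z.
  H_1: rank ker ∂_1 − rank ∂_2 = (24 − 7) − 15 = 2, and the invariant factors of ∂_2 are all 1, so H_1 = Z^2.
  H_2: rank ker ∂_2 − rank ∂_3 = (16 − 15) − 0 = 1, and there is no ∂_3, so H_2 = Z.

H_0 = Z,  H_1 = Z^2,  H_2 = Z.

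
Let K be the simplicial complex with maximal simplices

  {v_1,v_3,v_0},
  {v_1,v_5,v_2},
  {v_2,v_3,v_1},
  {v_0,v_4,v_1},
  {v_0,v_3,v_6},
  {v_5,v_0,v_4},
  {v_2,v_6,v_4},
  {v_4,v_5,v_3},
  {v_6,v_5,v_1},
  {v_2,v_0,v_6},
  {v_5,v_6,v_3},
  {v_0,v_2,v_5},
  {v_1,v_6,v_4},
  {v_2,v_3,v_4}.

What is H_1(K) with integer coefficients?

We work with the vertex ordering v_0 < v_1 < v_2 < v_3 < v_4 < v_5 < v_6. The simplices of K, each written with vertices in increasing order, are:

  0-simplices (7): [v_0], [v_1], [v_2], [v_3], [v_4], [v_5], [v_6]
  1-simplices (21): (21 of them)
  2-simplices (14): (14 of them)

giving chain groups C_0 ≅ Z^7, C_1 ≅ Z^21, C_2 ≅ Z^14.

The boundary map ∂_1: C_1 → C_0 maps an edge to its endpoints' difference, ∂[p,q] = q − p.
The resulting 7×21 matrix has rank 6, and its Smith normal form has invariant factors (1,1,1,1,1,1).

∂_2: C_2 → C_1 acts by ∂[p,q,r] = [q,r] − [p,r] + [p,q]. For instance
  ∂[v_0,v_3,v_6] = [v_3,v_6] − [v_0,v_6] + [v_0,v_3],
  ∂[v_1,v_2,v_5] = [v_2,v_5] − [v_1,v_5] + [v_1,v_2].
This gives a 21×14 integer matrix of rank 13; reducing to Smith normal form yields diagonal entries (1,1,1,1,1,1,1,1,1,1,1,1,1).

Computing H_k = (kernel of ∂_k) / (image of ∂_{k+1}):

  H_1: rank ker ∂_1 − rank ∂_2 = (21 − 6) − 13 = 2, and the invariant factors of ∂_2 are all 1, so H_1 = Z^2.

(K is a triangulation of the torus T^2.)

H_1 ≅ Z^2.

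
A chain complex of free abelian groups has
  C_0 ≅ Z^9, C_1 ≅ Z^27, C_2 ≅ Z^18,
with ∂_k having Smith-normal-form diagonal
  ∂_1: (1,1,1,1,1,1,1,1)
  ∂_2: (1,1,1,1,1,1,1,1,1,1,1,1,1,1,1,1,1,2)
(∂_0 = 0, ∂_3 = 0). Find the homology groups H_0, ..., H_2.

H_0 = Z,  H_1 = Z × Z/2,  H_2 = 0.

H_0: b_0 = 9 − 0 − 8 = 1; torsion from ∂_1 factors > 1: none. So H_0 = Z.
H_1: b_1 = 27 − 8 − 18 = 1; torsion from ∂_2 factors > 1: [2]. So H_1 = Z × Z/2.
H_2: b_2 = 18 − 18 − 0 = 0; torsion from ∂_3 factors > 1: none. So H_2 = 0.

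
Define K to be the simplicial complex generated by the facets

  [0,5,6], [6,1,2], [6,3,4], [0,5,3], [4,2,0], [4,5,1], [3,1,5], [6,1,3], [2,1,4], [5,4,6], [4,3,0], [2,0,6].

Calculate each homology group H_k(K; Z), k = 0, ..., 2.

K has 7 vertices, 18 edges, 12 triangles.
rank ∂_0 = 0, rank ∂_1 = 6 ⇒ b_0 = 7 − 0 − 6 = 1; all invariant factors of ∂_1 are 1 so no torsion. So H_0 ≅ Z.
rank ∂_1 = 6, rank ∂_2 = 12 ⇒ b_1 = 18 − 6 − 12 = 0; ∂_2 has invariant factor(s) [2] giving torsion. So H_1 ≅ Z/2Z.
rank ∂_2 = 12, rank ∂_3 = 0 ⇒ b_2 = 12 − 12 − 0 = 0. So H_2 ≅ 0.

H_0 ≅ Z,  H_1 ≅ Z/2Z,  H_2 = 0.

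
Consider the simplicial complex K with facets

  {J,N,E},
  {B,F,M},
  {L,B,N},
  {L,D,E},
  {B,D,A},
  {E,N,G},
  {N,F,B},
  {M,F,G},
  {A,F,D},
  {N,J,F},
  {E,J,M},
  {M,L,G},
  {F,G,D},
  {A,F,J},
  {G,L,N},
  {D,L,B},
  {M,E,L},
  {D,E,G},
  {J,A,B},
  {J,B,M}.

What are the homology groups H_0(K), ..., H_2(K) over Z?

Fix the vertex order A < B < D < E < F < G < J < L < M < N and write every simplex with vertices in increasing order. Then dim K = 2 and the simplices of K are:

  0-simplices (10): A, B, D, E, F, G, J, L, M, N
  1-simplices (30): AB, AD, AF, AJ, BD, BF, BJ, BL, BM, BN, DE, DF, DG, DL, EG, EJ, EL, EM, EN, FG, FJ, FM, FN, GL, GM, GN, JM, JN, LM, LN
  2-simplices (20): ABD, ABJ, ADF, AFJ, BDL, BFM, BFN, BJM, BLN, DEG, DEL, DFG, EGN, EJM, EJN, ELM, FGM, FJN, GLM, GLN

so the chain groups are C_0 ≅ Z^10, C_1 ≅ Z^30, C_2 ≅ Z^20.

∂_1: C_1 → C_0 is given by ∂[p,q] = [q] − [p].
As a 10×30 matrix over Z this has rank 9, with invariant factors (1,1,1,1,1,1,1,1,1).

Boundary ∂_2: C_2 → C_1 acts by ∂[p,q,r] = [q,r] − [p,r] + [p,q]. For instance
  ∂BFM = FM − BM + BF,
  ∂DEL = EL − DL + DE.
The resulting 30×20 matrix has rank 20, and its Smith normal form has invariant factors (1,1,1,1,1,1,1,1,1,1,1,1,1,1,1,1,1,1,1,2).

Reading off H_k = ker ∂_k / im ∂_{k+1}:

  H_0: rank C_0 − rank ∂_1 = 10 − 9 = 1, and the invariant factors of ∂_1 are all 1, so H_0 = Z.
  H_1: rank ker ∂_1 − rank ∂_2 = (30 − 9) − 20 = 1, and ∂_2 has invariant factor 2 > 1, so H_1 = Z ⊕ Z/2.
  H_2: rank ker ∂_2 − rank ∂_3 = (20 − 20) − 0 = 0, and there is no ∂_3, so H_2 = 0.

H_0 ≅ Z,  H_1 ≅ Z ⊕ Z/2,  H_2 = 0.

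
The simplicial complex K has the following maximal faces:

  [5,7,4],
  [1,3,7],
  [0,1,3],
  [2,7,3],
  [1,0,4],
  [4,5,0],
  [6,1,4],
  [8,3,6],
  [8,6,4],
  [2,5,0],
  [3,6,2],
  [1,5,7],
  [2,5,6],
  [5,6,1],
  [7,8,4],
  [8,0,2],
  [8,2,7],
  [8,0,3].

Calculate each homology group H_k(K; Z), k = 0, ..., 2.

H_0 ≅ Z,  H_1 ≅ Z ⊕ Z/2,  H_2 = 0.

Order the vertices as 0 < 1 < 2 < 3 < 4 < 5 < 6 < 7 < 8. Listing each simplex with vertices in this order, K has dimension 2 with simplices:

  0-simplices (9): [0], [1], [2], [3], [4], [5], [6], [7], [8]
  1-simplices (27): (27 of them)
  2-simplices (18): [0,1,3], [0,1,4], [0,2,5], [0,2,8], [0,3,8], [0,4,5], [1,3,7], [1,4,6], [1,5,6], [1,5,7], [2,3,6], [2,3,7], [2,5,6], [2,7,8], [3,6,8], [4,5,7], [4,6,8], [4,7,8]

giving chain groups C_0 ≅ Z^9, C_1 ≅ Z^27, C_2 ≅ Z^18.

Boundary ∂_1: C_1 → C_0 maps an edge to its endpoints' difference, ∂[p,q] = q − p. For instance
  ∂[1,5] = [5] − [1].
The 9×27 boundary matrix has rank 8 and Smith normal form diag(1,1,1,1,1,1,1,1).

The boundary map ∂_2: C_2 → C_1 sends each 2-simplex [p,q,r] to [q,r] − [p,r] + [p,q]. For instance
  ∂[1,3,7] = [3,7] − [1,7] + [1,3],
  ∂[2,5,6] = [5,6] − [2,6] + [2,5].
The 27×18 boundary matrix has rank 18 and Smith normal form diag(1,1,1,1,1,1,1,1,1,1,1,1,1,1,1,1,1,2).

Reading off H_k = ker ∂_k / im ∂_{k+1}:

  H_0: rank C_0 − rank ∂_1 = 9 − 8 = 1, and the invariant factors of ∂_1 are all 1, so H_0 = Z.
  H_1: rank ker ∂_1 − rank ∂_2 = (27 − 8) − 18 = 1, and ∂_2 has invariant factor 2 > 1, so H_1 = Z ⊕ Z/2.
  H_2: rank ker ∂_2 − rank ∂_3 = (18 − 18) − 0 = 0, and there is no ∂_3, so H_2 = 0.

As a check, the Euler characteristic is 9 − 27 + 18 = 0, which agrees with 1 − 1 + 0 = 0.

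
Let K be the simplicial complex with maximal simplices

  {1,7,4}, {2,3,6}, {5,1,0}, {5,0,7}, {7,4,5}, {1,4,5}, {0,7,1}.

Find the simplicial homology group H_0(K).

K has 8 vertices, 12 edges, 7 triangles.
rank ∂_0 = 0, rank ∂_1 = 6 ⇒ b_0 = 8 − 0 − 6 = 2; all invariant factors of ∂_1 are 1 so no torsion. So H_0 ≅ Z^2.

H_0 ≅ Z^2.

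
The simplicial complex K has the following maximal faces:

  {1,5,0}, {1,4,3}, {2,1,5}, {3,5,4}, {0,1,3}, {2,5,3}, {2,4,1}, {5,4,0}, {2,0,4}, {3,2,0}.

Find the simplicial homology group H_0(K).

Take the total order 0 < 1 < 2 < 3 < 4 < 5 on the vertex set. Then K (dimension 2) consists of the simplices:

  0-simplices (6): [0], [1], [2], [3], [4], [5]
  1-simplices (15): [0,1], [0,2], [0,3], [0,4], [0,5], [1,2], [1,3], [1,4], [1,5], [2,3], [2,4], [2,5], [3,4], [3,5], [4,5]
  2-simplices (10): [0,1,3], [0,1,5], [0,2,3], [0,2,4], [0,4,5], [1,2,4], [1,2,5], [1,3,4], [2,3,5], [3,4,5]

so the chain groups are C_0 ≅ Z^6, C_1 ≅ Z^15, C_2 ≅ Z^10.

The boundary map ∂_1: C_1 → C_0 maps an edge to its endpoints' difference, ∂[p,q] = q − p. For instance
  ∂[2,3] = [3] − [2].
The 6×15 boundary matrix has rank 5 and Smith normal form diag(1,1,1,1,1).

The boundary map ∂_2: C_2 → C_1 acts by ∂[p,q,r] = [q,r] − [p,r] + [p,q]. For instance
  ∂[3,4,5] = [4,5] − [3,5] + [3,4],
  ∂[1,2,4] = [2,4] − [1,4] + [1,2].
The resulting 15×10 matrix has rank 10, and its Smith normal form has invariant factors (1,1,1,1,1,1,1,1,1,2).

Reading off H_k = ker ∂_k / im ∂_{k+1}:

  H_0: rank C_0 − rank ∂_1 = 6 − 5 = 1, and the invariant factors of ∂_1 are all 1, so H_0 = Z.

H_0 = Z.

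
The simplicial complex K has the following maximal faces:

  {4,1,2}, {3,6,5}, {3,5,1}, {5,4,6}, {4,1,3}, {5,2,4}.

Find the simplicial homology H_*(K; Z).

Take the total order 1 < 2 < 3 < 4 < 5 < 6 on the vertex set. Then K (dimension 2) consists of the simplices:

  0-simplices (6): [1], [2], [3], [4], [5], [6]
  1-simplices (12): [1,2], [1,3], [1,4], [1,5], [2,4], [2,5], [3,4], [3,5], [3,6], [4,5], [4,6], [5,6]
  2-simplices (6): [1,2,4], [1,3,4], [1,3,5], [2,4,5], [3,5,6], [4,5,6]

Hence C_0 ≅ Z^6, C_1 ≅ Z^12, C_2 ≅ Z^6.

The boundary map ∂_1: C_1 → C_0 is given by ∂[p,q] = [q] − [p].
This gives a 6×12 integer matrix of rank 5; reducing to Smith normal form yields diagonal entries (1,1,1,1,1).

The boundary map ∂_2: C_2 → C_1 sends each 2-simplex [p,q,r] to [q,r] − [p,r] + [p,q]. For instance
  ∂[1,2,4] = [2,4] − [1,4] + [1,2],
  ∂[4,5,6] = [5,6] − [4,6] + [4,5].
The resulting 12×6 matrix has rank 6, and its Smith normal form has invariant factors (1,1,1,1,1,1).

Reading off H_k = ker ∂_k / im ∂_{k+1}:

  H_0: rank C_0 − rank ∂_1 = 6 − 5 = 1, and the invariant factors of ∂_1 are all 1, so H_0 = Z.
  H_1: rank ker ∂_1 − rank ∂_2 = (12 − 5) − 6 = 1, and the invariant factors of ∂_2 are all 1, so H_1 = Z.
  H_2: rank ker ∂_2 − rank ∂_3 = (6 − 6) − 0 = 0, and there is no ∂_3, so H_2 = 0.

As a check, the Euler characteristic is 6 − 12 + 6 = 0, which agrees with 1 − 1 + 0 = 0.

H_0 = Z,  H_1 = Z,  H_2 = 0.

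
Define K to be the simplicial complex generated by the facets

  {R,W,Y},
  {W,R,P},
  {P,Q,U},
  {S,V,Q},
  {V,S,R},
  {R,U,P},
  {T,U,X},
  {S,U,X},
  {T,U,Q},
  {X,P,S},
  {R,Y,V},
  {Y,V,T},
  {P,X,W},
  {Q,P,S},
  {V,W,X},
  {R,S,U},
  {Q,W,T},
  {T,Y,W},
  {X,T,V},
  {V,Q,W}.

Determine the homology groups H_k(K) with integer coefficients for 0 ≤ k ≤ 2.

H_0 ≅ Z,  H_1 ≅ Z ⊕ Z/2Z,  H_2 = 0.

Take the total order P < Q < R < S < T < U < V < W < X < Y on the vertex set. Then K (dimension 2) consists of the simplices:

  0-simplices (10): P, Q, R, S, T, U, V, W, X, Y
  1-simplices (30): PQ, PR, PS, PU, PW, PX, QS, QT, QU, QV, QW, RS, RU, RV, RW, RY, SU, SV, SX, TU, TV, TW, TX, TY, UX, VW, VX, VY, WX, WY
  2-simplices (20): PQS, PQU, PRU, PRW, PSX, PWX, QSV, QTU, QTW, QVW, RSU, RSV, RVY, RWY, SUX, TUX, TVX, TVY, TWY, VWX

so the chain groups are C_0 ≅ Z^10, C_1 ≅ Z^30, C_2 ≅ Z^20.

The boundary map ∂_1: C_1 → C_0 sends each edge [p,q] (with p < q) to q − p. For instance
  ∂PR = R − P.
This gives a 10×30 integer matrix of rank 9; reducing to Smith normal form yields diagonal entries (1,1,1,1,1,1,1,1,1).

Boundary ∂_2: C_2 → C_1 maps a triangle to the signed sum of its edges. For instance
  ∂PRW = RW − PW + PR,
  ∂PQU = QU − PU + PQ.
The resulting 30×20 matrix has rank 20, and its Smith normal form has invariant factors (1,1,1,1,1,1,1,1,1,1,1,1,1,1,1,1,1,1,1,2).

Computing H_k = (kernel of ∂_k) / (image of ∂_{k+1}):

  H_0: rank C_0 − rank ∂_1 = 10 − 9 = 1, and the invariant factors of ∂_1 are all 1, so H_0 ≅ Z.
  H_1: rank ker ∂_1 − rank ∂_2 = (30 − 9) − 20 = 1, and ∂_2 has invariant factor 2 > 1, so H_1 ≅ Z ⊕ Z/2Z.
  H_2: rank ker ∂_2 − rank ∂_3 = (20 − 20) − 0 = 0, and there is no ∂_3, so H_2 ≅ 0.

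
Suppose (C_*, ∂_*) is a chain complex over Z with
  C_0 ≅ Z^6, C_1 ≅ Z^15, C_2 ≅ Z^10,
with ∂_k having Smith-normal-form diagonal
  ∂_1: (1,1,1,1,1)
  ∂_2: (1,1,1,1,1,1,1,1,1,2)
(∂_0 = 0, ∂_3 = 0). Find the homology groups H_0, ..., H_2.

H_0 = Z,  H_1 = Z/2Z,  H_2 = 0.

H_0: b_0 = 6 − 0 − 5 = 1; torsion from ∂_1 factors > 1: none. So H_0 = Z.
H_1: b_1 = 15 − 5 − 10 = 0; torsion from ∂_2 factors > 1: [2]. So H_1 = Z/2Z.
H_2: b_2 = 10 − 10 − 0 = 0; torsion from ∂_3 factors > 1: none. So H_2 = 0.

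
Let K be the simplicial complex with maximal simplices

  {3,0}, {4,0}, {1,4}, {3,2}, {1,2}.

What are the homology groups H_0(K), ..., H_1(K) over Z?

Order the vertices as 0 < 1 < 2 < 3 < 4. Listing each simplex with vertices in this order, K has dimension 1 with simplices:

  0-simplices (5): [0], [1], [2], [3], [4]
  1-simplices (5): [0,3], [0,4], [1,2], [1,4], [2,3]

Hence C_0 ≅ Z^5, C_1 ≅ Z^5.

∂_1: C_1 → C_0 sends each edge [p,q] (with p < q) to q − p.
As a 5×5 matrix over Z this has rank 4, with invariant factors (1,1,1,1).

Now H_k = ker ∂_k / im ∂_{k+1}, so:

  H_0: rank C_0 − rank ∂_1 = 5 − 4 = 1, and the invariant factors of ∂_1 are all 1, so H_0 = Z.
  H_1: rank ker ∂_1 − rank ∂_2 = (5 − 4) − 0 = 1, and there is no ∂_2, so H_1 = Z.

H_0 = Z,  H_1 = Z.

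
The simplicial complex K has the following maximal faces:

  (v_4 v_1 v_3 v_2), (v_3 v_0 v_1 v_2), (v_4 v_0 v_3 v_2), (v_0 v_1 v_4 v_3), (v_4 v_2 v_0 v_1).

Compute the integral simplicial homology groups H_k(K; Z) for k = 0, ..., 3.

H_0 = Z,  H_1 = 0,  H_2 = 0,  H_3 = Z.

Take the total order v_0 < v_1 < v_2 < v_3 < v_4 on the vertex set. Then K (dimension 3) consists of the simplices:

  0-simplices (5): [v_0], [v_1], [v_2], [v_3], [v_4]
  1-simplices (10): [v_0,v_1], [v_0,v_2], [v_0,v_3], [v_0,v_4], [v_1,v_2], [v_1,v_3], [v_1,v_4], [v_2,v_3], [v_2,v_4], [v_3,v_4]
  2-simplices (10): [v_0,v_1,v_2], [v_0,v_1,v_3], [v_0,v_1,v_4], [v_0,v_2,v_3], [v_0,v_2,v_4], [v_0,v_3,v_4], [v_1,v_2,v_3], [v_1,v_2,v_4], [v_1,v_3,v_4], [v_2,v_3,v_4]
  3-simplices (5): [v_0,v_1,v_2,v_3], [v_0,v_1,v_2,v_4], [v_0,v_1,v_3,v_4], [v_0,v_2,v_3,v_4], [v_1,v_2,v_3,v_4]

so the chain groups are C_0 ≅ Z^5, C_1 ≅ Z^10, C_2 ≅ Z^10, C_3 ≅ Z^5.

The boundary map ∂_1: C_1 → C_0 sends each edge [p,q] (with p < q) to q − p. For instance
  ∂[v_2,v_4] = [v_4] − [v_2].
This gives a 5×10 integer matrix of rank 4; reducing to Smith normal form yields diagonal entries (1,1,1,1).

Boundary ∂_2: C_2 → C_1 sends each 2-simplex [p,q,r] to [q,r] − [p,r] + [p,q]. For instance
  ∂[v_0,v_1,v_4] = [v_1,v_4] − [v_0,v_4] + [v_0,v_1],
  ∂[v_1,v_3,v_4] = [v_3,v_4] − [v_1,v_4] + [v_1,v_3].
This gives a 10×10 integer matrix of rank 6; reducing to Smith normal form yields diagonal entries (1,1,1,1,1,1).

The boundary map ∂_3: C_3 → C_2 sends each 3-simplex σ to the alternating sum Σ_i (−1)^i (σ with its i-th vertex removed). For instance
  ∂[v_1,v_2,v_3,v_4] = [v_2,v_3,v_4] − [v_1,v_3,v_4] + [v_1,v_2,v_4] − [v_1,v_2,v_3],
  ∂[v_0,v_1,v_3,v_4] = [v_1,v_3,v_4] − [v_0,v_3,v_4] + [v_0,v_1,v_4] − [v_0,v_1,v_3].
As a 10×5 matrix over Z this has rank 4, with invariant factors (1,1,1,1).

Now H_k = ker ∂_k / im ∂_{k+1}, so:

  H_0: rank C_0 − rank ∂_1 = 5 − 4 = 1, and the invariant factors of ∂_1 are all 1, so H_0 ≅ Z.
  H_1: rank ker ∂_1 − rank ∂_2 = (10 − 4) − 6 = 0, and the invariant factors of ∂_2 are all 1, so H_1 ≅ 0.
  H_2: rank ker ∂_2 − rank ∂_3 = (10 − 6) − 4 = 0, and the invariant factors of ∂_3 are all 1, so H_2 ≅ 0.
  H_3: rank ker ∂_3 − rank ∂_4 = (5 − 4) − 0 = 1, and there is no ∂_4, so H_3 ≅ Z.

(K is a triangulation of the 3-sphere S^3.)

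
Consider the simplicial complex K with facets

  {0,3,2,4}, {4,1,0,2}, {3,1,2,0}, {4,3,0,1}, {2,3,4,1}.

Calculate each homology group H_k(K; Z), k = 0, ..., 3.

We work with the vertex ordering 0 < 1 < 2 < 3 < 4. The simplices of K, each written with vertices in increasing order, are:

  0-simplices (5): [0], [1], [2], [3], [4]
  1-simplices (10): [0,1], [0,2], [0,3], [0,4], [1,2], [1,3], [1,4], [2,3], [2,4], [3,4]
  2-simplices (10): [0,1,2], [0,1,3], [0,1,4], [0,2,3], [0,2,4], [0,3,4], [1,2,3], [1,2,4], [1,3,4], [2,3,4]
  3-simplices (5): [0,1,2,3], [0,1,2,4], [0,1,3,4], [0,2,3,4], [1,2,3,4]

giving chain groups C_0 ≅ Z^5, C_1 ≅ Z^10, C_2 ≅ Z^10, C_3 ≅ Z^5.

The boundary map ∂_1: C_1 → C_0 is given by ∂[p,q] = [q] − [p].
The resulting 5×10 matrix has rank 4, and its Smith normal form has invariant factors (1,1,1,1).

The boundary map ∂_2: C_2 → C_1 acts by ∂[p,q,r] = [q,r] − [p,r] + [p,q]. For instance
  ∂[0,1,2] = [1,2] − [0,2] + [0,1],
  ∂[1,3,4] = [3,4] − [1,4] + [1,3].
The resulting 10×10 matrix has rank 6, and its Smith normal form has invariant factors (1,1,1,1,1,1).

Boundary ∂_3: C_3 → C_2 sends each 3-simplex σ to the alternating sum Σ_i (−1)^i (σ with its i-th vertex removed). For instance
  ∂[0,1,3,4] = [1,3,4] − [0,3,4] + [0,1,4] − [0,1,3],
  ∂[0,1,2,3] = [1,2,3] − [0,2,3] + [0,1,3] − [0,1,2].
The resulting 10×5 matrix has rank 4, and its Smith normal form has invariant factors (1,1,1,1).

From H_k ≅ ker(∂_k) / im(∂_{k+1}) we obtain:

  H_0: rank C_0 − rank ∂_1 = 5 − 4 = 1, and the invariant factors of ∂_1 are all 1, so H_0 ≅ Z.
  H_1: rank ker ∂_1 − rank ∂_2 = (10 − 4) − 6 = 0, and the invariant factors of ∂_2 are all 1, so H_1 ≅ 0.
  H_2: rank ker ∂_2 − rank ∂_3 = (10 − 6) − 4 = 0, and the invariant factors of ∂_3 are all 1, so H_2 ≅ 0.
  H_3: rank ker ∂_3 − rank ∂_4 = (5 − 4) − 0 = 1, and there is no ∂_4, so H_3 ≅ Z.

H_0 = Z,  H_1 = 0,  H_2 = 0,  H_3 = Z.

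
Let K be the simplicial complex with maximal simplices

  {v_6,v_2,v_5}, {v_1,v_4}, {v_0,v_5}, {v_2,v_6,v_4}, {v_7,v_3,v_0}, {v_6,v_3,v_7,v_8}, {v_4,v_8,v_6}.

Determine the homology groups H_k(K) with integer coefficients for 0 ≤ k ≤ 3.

We work with the vertex ordering v_0 < v_1 < v_2 < v_3 < v_4 < v_5 < v_6 < v_7 < v_8. The simplices of K, each written with vertices in increasing order, are:

  0-simplices (9): [v_0], [v_1], [v_2], [v_3], [v_4], [v_5], [v_6], [v_7], [v_8]
  1-simplices (16): (16 of them)
  2-simplices (8): [v_0,v_3,v_7], [v_2,v_4,v_6], [v_2,v_5,v_6], [v_3,v_6,v_7], [v_3,v_6,v_8], [v_3,v_7,v_8], [v_4,v_6,v_8], [v_6,v_7,v_8]
  3-simplices (1): [v_3,v_6,v_7,v_8]

Hence C_0 ≅ Z^9, C_1 ≅ Z^16, C_2 ≅ Z^8, C_3 ≅ Z^1.

The boundary map ∂_1: C_1 → C_0 sends each edge [p,q] (with p < q) to q − p. For instance
  ∂[v_3,v_7] = [v_7] − [v_3].
This gives a 9×16 integer matrix of rank 8; reducing to Smith normal form yields diagonal entries (1,1,1,1,1,1,1,1).

Boundary ∂_2: C_2 → C_1 sends each 2-simplex [p,q,r] to [q,r] − [p,r] + [p,q]. For instance
  ∂[v_2,v_5,v_6] = [v_5,v_6] − [v_2,v_6] + [v_2,v_5],
  ∂[v_3,v_6,v_7] = [v_6,v_7] − [v_3,v_7] + [v_3,v_6].
As a 16×8 matrix over Z this has rank 7, with invariant factors (1,1,1,1,1,1,1).

∂_3: C_3 → C_2 sends each 3-simplex σ to the alternating sum Σ_i (−1)^i (σ with its i-th vertex removed). For instance
  ∂[v_3,v_6,v_7,v_8] = [v_6,v_7,v_8] − [v_3,v_7,v_8] + [v_3,v_6,v_8] − [v_3,v_6,v_7].
As a 8×1 matrix over Z this has rank 1, with invariant factors (1).

Reading off H_k = ker ∂_k / im ∂_{k+1}:

  H_0: rank C_0 − rank ∂_1 = 9 − 8 = 1, and the invariant factors of ∂_1 are all 1, so H_0 ≅ Z.
  H_1: rank ker ∂_1 − rank ∂_2 = (16 − 8) − 7 = 1, and the invariant factors of ∂_2 are all 1, so H_1 ≅ Z.
  H_2: rank ker ∂_2 − rank ∂_3 = (8 − 7) − 1 = 0, and the invariant factors of ∂_3 are all 1, so H_2 ≅ 0.
  H_3: rank ker ∂_3 − rank ∂_4 = (1 − 1) − 0 = 0, and there is no ∂_4, so H_3 ≅ 0.

As a check, the Euler characteristic is 9 − 16 + 8 − 1 = 0, which agrees with 1 − 1 + 0 − 0 = 0.

H_0 = Z,  H_1 = Z,  H_2 = 0,  H_3 = 0.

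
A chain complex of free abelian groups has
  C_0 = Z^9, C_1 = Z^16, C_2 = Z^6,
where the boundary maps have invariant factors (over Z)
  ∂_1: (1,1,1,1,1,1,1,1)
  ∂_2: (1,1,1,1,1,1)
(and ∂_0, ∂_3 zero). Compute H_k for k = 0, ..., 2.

H_0 = Z,  H_1 = Z^2,  H_2 = 0.

H_0: b_0 = 9 − 0 − 8 = 1; torsion from ∂_1 factors > 1: none. So H_0 = Z.
H_1: b_1 = 16 − 8 − 6 = 2; torsion from ∂_2 factors > 1: none. So H_1 = Z^2.
H_2: b_2 = 6 − 6 − 0 = 0; torsion from ∂_3 factors > 1: none. So H_2 = 0.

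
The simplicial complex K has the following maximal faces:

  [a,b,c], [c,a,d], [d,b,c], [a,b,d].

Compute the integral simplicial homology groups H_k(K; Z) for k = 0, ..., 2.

H_0 = Z,  H_1 = 0,  H_2 = Z.

Take the total order a < b < c < d on the vertex set. Then K (dimension 2) consists of the simplices:

  0-simplices (4): a, b, c, d
  1-simplices (6): ab, ac, ad, bc, bd, cd
  2-simplices (4): abc, abd, acd, bcd

so the chain groups are C_0 ≅ Z^4, C_1 ≅ Z^6, C_2 ≅ Z^4.

∂_1: C_1 → C_0 maps an edge to its endpoints' difference, ∂[p,q] = q − p.
As a 4×6 matrix over Z this has rank 3, with invariant factors (1,1,1).

The boundary map ∂_2: C_2 → C_1 maps a triangle to the signed sum of its edges. For instance
  ∂bcd = cd − bd + bc,
  ∂abd = bd − ad + ab.
The resulting 6×4 matrix has rank 3, and its Smith normal form has invariant factors (1,1,1).

From H_k ≅ ker(∂_k) / im(∂_{k+1}) we obtain:

  H_0: rank C_0 − rank ∂_1 = 4 − 3 = 1, and the invariant factors of ∂_1 are all 1, so H_0 ≅ Z.
  H_1: rank ker ∂_1 − rank ∂_2 = (6 − 3) − 3 = 0, and the invariant factors of ∂_2 are all 1, so H_1 ≅ 0.
  H_2: rank ker ∂_2 − rank ∂_3 = (4 − 3) − 0 = 1, and there is no ∂_3, so H_2 ≅ Z.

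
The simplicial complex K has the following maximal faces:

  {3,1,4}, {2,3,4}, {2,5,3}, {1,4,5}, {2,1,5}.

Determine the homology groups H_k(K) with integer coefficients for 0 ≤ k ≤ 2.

We work with the vertex ordering 1 < 2 < 3 < 4 < 5. The simplices of K, each written with vertices in increasing order, are:

  0-simplices (5): [1], [2], [3], [4], [5]
  1-simplices (10): [1,2], [1,3], [1,4], [1,5], [2,3], [2,4], [2,5], [3,4], [3,5], [4,5]
  2-simplices (5): [1,2,5], [1,3,4], [1,4,5], [2,3,4], [2,3,5]

so the chain groups are C_0 ≅ Z^5, C_1 ≅ Z^10, C_2 ≅ Z^5.

∂_1: C_1 → C_0 sends each edge [p,q] (with p < q) to q − p. For instance
  ∂[2,5] = [5] − [2].
The 5×10 boundary matrix has rank 4 and Smith normal form diag(1,1,1,1).

Boundary ∂_2: C_2 → C_1 maps a triangle to the signed sum of its edges. For instance
  ∂[1,2,5] = [2,5] − [1,5] + [1,2],
  ∂[2,3,5] = [3,5] − [2,5] + [2,3].
The 10×5 boundary matrix has rank 5 and Smith normal form diag(1,1,1,1,1).

Reading off H_k = ker ∂_k / im ∂_{k+1}:

  H_0: rank C_0 − rank ∂_1 = 5 − 4 = 1, and the invariant factors of ∂_1 are all 1, so H_0 = Z.
  H_1: rank ker ∂_1 − rank ∂_2 = (10 − 4) − 5 = 1, and the invariant factors of ∂_2 are all 1, so H_1 = Z.
  H_2: rank ker ∂_2 − rank ∂_3 = (5 − 5) − 0 = 0, and there is no ∂_3, so H_2 = 0.

H_0 = Z,  H_1 = Z,  H_2 = 0.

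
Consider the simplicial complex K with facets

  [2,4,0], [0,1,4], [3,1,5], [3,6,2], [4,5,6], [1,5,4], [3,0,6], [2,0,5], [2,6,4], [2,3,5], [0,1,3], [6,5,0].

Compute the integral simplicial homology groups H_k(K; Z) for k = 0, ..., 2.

We work with the vertex ordering 0 < 1 < 2 < 3 < 4 < 5 < 6. The simplices of K, each written with vertices in increasing order, are:

  0-simplices (7): [0], [1], [2], [3], [4], [5], [6]
  1-simplices (18): [0,1], [0,2], [0,3], [0,4], [0,5], [0,6], [1,3], [1,4], [1,5], [2,3], [2,4], [2,5], [2,6], [3,5], [3,6], [4,5], [4,6], [5,6]
  2-simplices (12): [0,1,3], [0,1,4], [0,2,4], [0,2,5], [0,3,6], [0,5,6], [1,3,5], [1,4,5], [2,3,5], [2,3,6], [2,4,6], [4,5,6]

Hence C_0 ≅ Z^7, C_1 ≅ Z^18, C_2 ≅ Z^12.

∂_1: C_1 → C_0 maps an edge to its endpoints' difference, ∂[p,q] = q − p.
As a 7×18 matrix over Z this has rank 6, with invariant factors (1,1,1,1,1,1).

Boundary ∂_2: C_2 → C_1 sends each 2-simplex [p,q,r] to [q,r] − [p,r] + [p,q]. For instance
  ∂[0,2,4] = [2,4] − [0,4] + [0,2],
  ∂[2,4,6] = [4,6] − [2,6] + [2,4].
This gives a 18×12 integer matrix of rank 12; reducing to Smith normal form yields diagonal entries (1,1,1,1,1,1,1,1,1,1,1,2).

Reading off H_k = ker ∂_k / im ∂_{k+1}:

  H_0: rank C_0 − rank ∂_1 = 7 − 6 = 1, and the invariant factors of ∂_1 are all 1, so H_0 = Z.
  H_1: rank ker ∂_1 − rank ∂_2 = (18 − 6) − 12 = 0, and ∂_2 has invariant factor 2 > 1, so H_1 = Z/2Z.
  H_2: rank ker ∂_2 − rank ∂_3 = (12 − 12) − 0 = 0, and there is no ∂_3, so H_2 = 0.

As a check, the Euler characteristic is 7 − 18 + 12 = 1, which agrees with 1 − 0 + 0 = 1.
(K is a triangulation of the real projective plane RP^2.)

H_0 ≅ Z,  H_1 ≅ Z/2Z,  H_2 = 0.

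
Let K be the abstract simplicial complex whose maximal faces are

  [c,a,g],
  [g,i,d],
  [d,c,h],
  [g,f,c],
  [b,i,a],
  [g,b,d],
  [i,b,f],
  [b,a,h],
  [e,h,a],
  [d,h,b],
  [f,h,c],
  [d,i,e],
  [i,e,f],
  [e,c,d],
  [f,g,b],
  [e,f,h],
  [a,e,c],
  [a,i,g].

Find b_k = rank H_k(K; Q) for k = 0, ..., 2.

Order the vertices as a < b < c < d < e < f < g < h < i. Listing each simplex with vertices in this order, K has dimension 2 with simplices:

  0-simplices (9): a, b, c, d, e, f, g, h, i
  1-simplices (27): ab, ac, ae, ag, ah, ai, bd, bf, bg, bh, bi, cd, ce, cf, cg, ch, de, dg, dh, di, ef, eh, ei, fg, fh, fi, gi
  2-simplices (18): abh, abi, ace, acg, aeh, agi, bdg, bdh, bfg, bfi, cde, cdh, cfg, cfh, dei, dgi, efh, efi

so the chain groups are C_0 ≅ Z^9, C_1 ≅ Z^27, C_2 ≅ Z^18.

Boundary ∂_1: C_1 → C_0 sends each edge [p,q] (with p < q) to q − p.
The 9×27 boundary matrix has rank 8 and Smith normal form diag(1,1,1,1,1,1,1,1).

∂_2: C_2 → C_1 maps a triangle to the signed sum of its edges. For instance
  ∂agi = gi − ai + ag,
  ∂cde = de − ce + cd.
The resulting 27×18 matrix has rank 18, and its Smith normal form has invariant factors (1,1,1,1,1,1,1,1,1,1,1,1,1,1,1,1,1,2).

From H_k ≅ ker(∂_k) / im(∂_{k+1}) we obtain:

  H_0: rank C_0 − rank ∂_1 = 9 − 8 = 1, and the invariant factors of ∂_1 are all 1, so H_0 ≅ Z.
  H_1: rank ker ∂_1 − rank ∂_2 = (27 − 8) − 18 = 1, and ∂_2 has invariant factor 2 > 1, so H_1 ≅ Z ⊕ Z/2.
  H_2: rank ker ∂_2 − rank ∂_3 = (18 − 18) − 0 = 0, and there is no ∂_3, so H_2 ≅ 0.

Hence the Betti numbers are b_0 = 1, b_1 = 1, b_2 = 0.

b_0 = 1, b_1 = 1, b_2 = 0.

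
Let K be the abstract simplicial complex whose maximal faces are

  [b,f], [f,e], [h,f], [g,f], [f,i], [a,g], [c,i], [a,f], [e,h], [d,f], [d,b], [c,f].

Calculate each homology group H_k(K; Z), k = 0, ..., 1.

H_0 ≅ Z,  H_1 ≅ Z^4.

K has 9 vertices, 12 edges.
rank ∂_0 = 0, rank ∂_1 = 8 ⇒ b_0 = 9 − 0 − 8 = 1; all invariant factors of ∂_1 are 1 so no torsion. So H_0 ≅ Z.
rank ∂_1 = 8, rank ∂_2 = 0 ⇒ b_1 = 12 − 8 − 0 = 4. So H_1 ≅ Z^4.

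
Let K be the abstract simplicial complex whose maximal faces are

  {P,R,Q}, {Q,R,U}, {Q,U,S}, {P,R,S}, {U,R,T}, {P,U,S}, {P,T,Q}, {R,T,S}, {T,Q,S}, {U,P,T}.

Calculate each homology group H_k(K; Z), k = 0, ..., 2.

Order the vertices as P < Q < R < S < T < U. Listing each simplex with vertices in this order, K has dimension 2 with simplices:

  0-simplices (6): P, Q, R, S, T, U
  1-simplices (15): PQ, PR, PS, PT, PU, QR, QS, QT, QU, RS, RT, RU, ST, SU, TU
  2-simplices (10): PQR, PQT, PRS, PSU, PTU, QRU, QST, QSU, RST, RTU

Hence C_0 ≅ Z^6, C_1 ≅ Z^15, C_2 ≅ Z^10.

The boundary map ∂_1: C_1 → C_0 maps an edge to its endpoints' difference, ∂[p,q] = q − p. For instance
  ∂QT = T − Q.
The 6×15 boundary matrix has rank 5 and Smith normal form diag(1,1,1,1,1).

The boundary map ∂_2: C_2 → C_1 acts by ∂[p,q,r] = [q,r] − [p,r] + [p,q]. For instance
  ∂PTU = TU − PU + PT,
  ∂PSU = SU − PU + PS.
As a 15×10 matrix over Z this has rank 10, with invariant factors (1,1,1,1,1,1,1,1,1,2).

Reading off H_k = ker ∂_k / im ∂_{k+1}:

  H_0: rank C_0 − rank ∂_1 = 6 − 5 = 1, and the invariant factors of ∂_1 are all 1, so H_0 = Z.
  H_1: rank ker ∂_1 − rank ∂_2 = (15 − 5) − 10 = 0, and ∂_2 has invariant factor 2 > 1, so H_1 = Z/2.
  H_2: rank ker ∂_2 − rank ∂_3 = (10 − 10) − 0 = 0, and there is no ∂_3, so H_2 = 0.

(K is a triangulation of the real projective plane RP^2.)

H_0 ≅ Z,  H_1 ≅ Z/2,  H_2 = 0.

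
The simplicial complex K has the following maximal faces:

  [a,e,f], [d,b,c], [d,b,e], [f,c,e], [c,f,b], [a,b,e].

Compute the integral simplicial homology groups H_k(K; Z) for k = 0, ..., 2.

H_0 ≅ Z,  H_1 ≅ Z,  H_2 = 0.

We work with the vertex ordering a < b < c < d < e < f. The simplices of K, each written with vertices in increasing order, are:

  0-simplices (6): a, b, c, d, e, f
  1-simplices (12): ab, ae, af, bc, bd, be, bf, cd, ce, cf, de, ef
  2-simplices (6): abe, aef, bcd, bcf, bde, cef

Hence C_0 ≅ Z^6, C_1 ≅ Z^12, C_2 ≅ Z^6.

The boundary map ∂_1: C_1 → C_0 is given by ∂[p,q] = [q] − [p].
The resulting 6×12 matrix has rank 5, and its Smith normal form has invariant factors (1,1,1,1,1).

The boundary map ∂_2: C_2 → C_1 acts by ∂[p,q,r] = [q,r] − [p,r] + [p,q]. For instance
  ∂aef = ef − af + ae,
  ∂bde = de − be + bd.
This gives a 12×6 integer matrix of rank 6; reducing to Smith normal form yields diagonal entries (1,1,1,1,1,1).

Reading off H_k = ker ∂_k / im ∂_{k+1}:

  H_0: rank C_0 − rank ∂_1 = 6 − 5 = 1, and the invariant factors of ∂_1 are all 1, so H_0 = Z.
  H_1: rank ker ∂_1 − rank ∂_2 = (12 − 5) − 6 = 1, and the invariant factors of ∂_2 are all 1, so H_1 = Z.
  H_2: rank ker ∂_2 − rank ∂_3 = (6 − 6) − 0 = 0, and there is no ∂_3, so H_2 = 0.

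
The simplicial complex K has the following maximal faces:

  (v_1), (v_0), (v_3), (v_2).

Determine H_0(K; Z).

Order the vertices as v_0 < v_1 < v_2 < v_3. Listing each simplex with vertices in this order, K has dimension 0 with simplices:

  0-simplices (4): [v_0], [v_1], [v_2], [v_3]

so the chain groups are C_0 ≅ Z^4.

Computing H_k = (kernel of ∂_k) / (image of ∂_{k+1}):

  H_0: rank C_0 − rank ∂_1 = 4 − 0 = 4, and there is no ∂_1, so H_0 = Z^4.

(K is a triangulation of a set of 4 points.)

H_0 ≅ Z^4.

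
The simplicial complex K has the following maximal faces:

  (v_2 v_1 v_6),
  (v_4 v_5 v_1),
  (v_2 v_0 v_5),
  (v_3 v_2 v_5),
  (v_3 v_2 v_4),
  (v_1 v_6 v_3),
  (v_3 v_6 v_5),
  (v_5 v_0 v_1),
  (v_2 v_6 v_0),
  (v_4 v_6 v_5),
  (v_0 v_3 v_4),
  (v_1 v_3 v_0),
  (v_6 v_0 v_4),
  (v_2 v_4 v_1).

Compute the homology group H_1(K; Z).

H_1 = Z^2.

Fix the vertex order v_0 < v_1 < v_2 < v_3 < v_4 < v_5 < v_6 and write every simplex with vertices in increasing order. Then dim K = 2 and the simplices of K are:

  0-simplices (7): [v_0], [v_1], [v_2], [v_3], [v_4], [v_5], [v_6]
  1-simplices (21): (21 of them)
  2-simplices (14): (14 of them)

giving chain groups C_0 ≅ Z^7, C_1 ≅ Z^21, C_2 ≅ Z^14.

∂_1: C_1 → C_0 is given by ∂[p,q] = [q] − [p]. For instance
  ∂[v_0,v_2] = [v_2] − [v_0].
As a 7×21 matrix over Z this has rank 6, with invariant factors (1,1,1,1,1,1).

The boundary map ∂_2: C_2 → C_1 acts by ∂[p,q,r] = [q,r] − [p,r] + [p,q]. For instance
  ∂[v_0,v_2,v_5] = [v_2,v_5] − [v_0,v_5] + [v_0,v_2],
  ∂[v_0,v_1,v_5] = [v_1,v_5] − [v_0,v_5] + [v_0,v_1].
As a 21×14 matrix over Z this has rank 13, with invariant factors (1,1,1,1,1,1,1,1,1,1,1,1,1).

Computing H_k = (kernel of ∂_k) / (image of ∂_{k+1}):

  H_1: rank ker ∂_1 − rank ∂_2 = (21 − 6) − 13 = 2, and the invariant factors of ∂_2 are all 1, so H_1 ≅ Z^2.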